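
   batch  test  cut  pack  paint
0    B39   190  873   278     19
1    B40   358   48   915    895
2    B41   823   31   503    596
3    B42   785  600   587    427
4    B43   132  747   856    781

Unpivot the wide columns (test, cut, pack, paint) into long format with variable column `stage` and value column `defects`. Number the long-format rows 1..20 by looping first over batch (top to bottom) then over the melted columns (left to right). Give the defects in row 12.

20 rows total (5 × 4). Row 12: index ⌊(12-1)/4⌋ = 2 into batch → B41; (12-1) mod 4 = 3 into the melted columns → paint.
So row 12 is (B41, paint, 596); defects = 596.

596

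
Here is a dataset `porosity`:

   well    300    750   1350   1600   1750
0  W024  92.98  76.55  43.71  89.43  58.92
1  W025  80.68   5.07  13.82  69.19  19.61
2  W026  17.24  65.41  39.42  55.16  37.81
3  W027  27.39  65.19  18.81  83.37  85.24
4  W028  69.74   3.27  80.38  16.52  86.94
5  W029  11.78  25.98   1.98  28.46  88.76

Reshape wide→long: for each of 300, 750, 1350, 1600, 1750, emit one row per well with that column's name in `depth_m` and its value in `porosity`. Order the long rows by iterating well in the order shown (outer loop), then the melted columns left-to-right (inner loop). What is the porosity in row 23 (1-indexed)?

80.38

30 rows total (6 × 5). Row 23: index ⌊(23-1)/5⌋ = 4 into well → W028; (23-1) mod 5 = 2 into the melted columns → 1350.
So row 23 is (W028, 1350, 80.38); porosity = 80.38.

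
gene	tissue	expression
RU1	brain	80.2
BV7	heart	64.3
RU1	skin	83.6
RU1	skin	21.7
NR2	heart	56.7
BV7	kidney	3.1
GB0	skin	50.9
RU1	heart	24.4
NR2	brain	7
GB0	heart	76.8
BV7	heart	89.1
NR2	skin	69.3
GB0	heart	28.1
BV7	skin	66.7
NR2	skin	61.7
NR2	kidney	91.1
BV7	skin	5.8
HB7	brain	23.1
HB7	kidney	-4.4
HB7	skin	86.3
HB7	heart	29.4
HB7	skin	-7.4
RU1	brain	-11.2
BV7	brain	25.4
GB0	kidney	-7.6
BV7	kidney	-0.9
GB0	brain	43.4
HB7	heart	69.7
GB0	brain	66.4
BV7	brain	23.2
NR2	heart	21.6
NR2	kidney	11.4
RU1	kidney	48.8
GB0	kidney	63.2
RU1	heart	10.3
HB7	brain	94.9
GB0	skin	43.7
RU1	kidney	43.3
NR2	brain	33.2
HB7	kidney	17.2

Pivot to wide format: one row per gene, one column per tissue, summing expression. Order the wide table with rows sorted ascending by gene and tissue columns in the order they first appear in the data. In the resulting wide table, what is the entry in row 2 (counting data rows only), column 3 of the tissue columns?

94.6

With rows sorted ascending by gene, row 2 is gene=GB0. tissue columns in first-appearance order: brain, heart, skin, kidney; column 3 is skin.
Long rows with gene=GB0, tissue=skin: 50.9 + 43.7 = 94.6.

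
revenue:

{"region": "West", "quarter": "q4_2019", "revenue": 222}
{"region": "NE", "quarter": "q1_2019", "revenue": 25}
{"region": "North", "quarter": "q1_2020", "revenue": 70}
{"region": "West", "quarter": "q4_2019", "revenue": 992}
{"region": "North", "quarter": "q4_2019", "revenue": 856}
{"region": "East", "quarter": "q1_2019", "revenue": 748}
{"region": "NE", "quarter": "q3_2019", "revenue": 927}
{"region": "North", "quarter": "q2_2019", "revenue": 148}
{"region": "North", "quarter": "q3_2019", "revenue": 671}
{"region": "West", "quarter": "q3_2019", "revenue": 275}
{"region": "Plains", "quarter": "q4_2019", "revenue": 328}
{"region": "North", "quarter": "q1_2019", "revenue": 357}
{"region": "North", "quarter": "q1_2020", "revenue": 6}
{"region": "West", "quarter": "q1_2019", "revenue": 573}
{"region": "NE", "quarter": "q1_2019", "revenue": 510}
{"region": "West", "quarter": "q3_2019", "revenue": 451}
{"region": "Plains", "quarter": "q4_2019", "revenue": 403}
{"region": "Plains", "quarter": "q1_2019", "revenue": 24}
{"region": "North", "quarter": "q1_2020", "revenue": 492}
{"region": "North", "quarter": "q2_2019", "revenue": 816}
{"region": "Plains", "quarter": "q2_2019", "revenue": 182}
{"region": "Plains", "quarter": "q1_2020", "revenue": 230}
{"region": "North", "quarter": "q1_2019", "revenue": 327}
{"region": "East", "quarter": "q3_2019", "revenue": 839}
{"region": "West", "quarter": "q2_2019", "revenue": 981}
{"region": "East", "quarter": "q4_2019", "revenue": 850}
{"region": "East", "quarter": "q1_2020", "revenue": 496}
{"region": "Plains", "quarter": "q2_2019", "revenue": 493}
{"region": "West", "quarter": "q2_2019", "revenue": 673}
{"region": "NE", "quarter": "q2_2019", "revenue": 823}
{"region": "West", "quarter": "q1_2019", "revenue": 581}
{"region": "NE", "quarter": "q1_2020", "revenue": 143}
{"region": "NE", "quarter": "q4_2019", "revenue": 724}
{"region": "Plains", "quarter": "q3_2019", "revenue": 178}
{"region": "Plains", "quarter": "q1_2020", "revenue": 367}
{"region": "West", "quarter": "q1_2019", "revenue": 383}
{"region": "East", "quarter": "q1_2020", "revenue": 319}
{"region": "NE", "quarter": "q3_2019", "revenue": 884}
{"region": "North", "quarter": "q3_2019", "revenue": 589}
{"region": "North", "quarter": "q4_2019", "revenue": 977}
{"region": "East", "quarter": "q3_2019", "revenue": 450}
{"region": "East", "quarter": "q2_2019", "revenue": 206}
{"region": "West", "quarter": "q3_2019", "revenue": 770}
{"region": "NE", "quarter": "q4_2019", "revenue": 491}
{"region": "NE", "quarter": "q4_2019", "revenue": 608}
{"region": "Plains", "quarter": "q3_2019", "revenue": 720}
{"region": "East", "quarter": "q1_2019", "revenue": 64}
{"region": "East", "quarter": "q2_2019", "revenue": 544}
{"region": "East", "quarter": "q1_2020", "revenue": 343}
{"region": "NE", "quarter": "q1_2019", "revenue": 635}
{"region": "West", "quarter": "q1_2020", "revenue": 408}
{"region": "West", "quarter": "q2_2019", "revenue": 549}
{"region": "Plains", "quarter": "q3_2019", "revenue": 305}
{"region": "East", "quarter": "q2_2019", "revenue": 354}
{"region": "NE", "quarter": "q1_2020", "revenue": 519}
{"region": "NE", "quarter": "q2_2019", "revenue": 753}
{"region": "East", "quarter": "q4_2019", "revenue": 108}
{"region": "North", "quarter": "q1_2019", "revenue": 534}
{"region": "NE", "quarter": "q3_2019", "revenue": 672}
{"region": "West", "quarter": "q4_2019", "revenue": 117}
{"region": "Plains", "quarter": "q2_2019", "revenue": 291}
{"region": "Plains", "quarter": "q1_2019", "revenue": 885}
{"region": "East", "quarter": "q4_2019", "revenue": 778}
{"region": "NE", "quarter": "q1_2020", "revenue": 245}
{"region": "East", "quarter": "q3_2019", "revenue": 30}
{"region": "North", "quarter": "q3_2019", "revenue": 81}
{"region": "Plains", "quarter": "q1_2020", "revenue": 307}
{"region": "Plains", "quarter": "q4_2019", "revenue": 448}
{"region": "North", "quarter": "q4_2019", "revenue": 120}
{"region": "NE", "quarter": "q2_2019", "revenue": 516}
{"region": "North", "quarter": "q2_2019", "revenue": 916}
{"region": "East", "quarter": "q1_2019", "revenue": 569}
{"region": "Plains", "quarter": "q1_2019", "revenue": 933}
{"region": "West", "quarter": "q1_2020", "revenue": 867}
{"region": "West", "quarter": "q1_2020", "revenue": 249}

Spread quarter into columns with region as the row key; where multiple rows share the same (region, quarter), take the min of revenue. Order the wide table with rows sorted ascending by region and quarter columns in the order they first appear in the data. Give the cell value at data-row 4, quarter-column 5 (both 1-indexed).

182

With rows sorted ascending by region, row 4 is region=Plains. quarter columns in first-appearance order: q4_2019, q1_2019, q1_2020, q3_2019, q2_2019; column 5 is q2_2019.
Long rows with region=Plains, quarter=q2_2019: min(182, 493, 291) = 182.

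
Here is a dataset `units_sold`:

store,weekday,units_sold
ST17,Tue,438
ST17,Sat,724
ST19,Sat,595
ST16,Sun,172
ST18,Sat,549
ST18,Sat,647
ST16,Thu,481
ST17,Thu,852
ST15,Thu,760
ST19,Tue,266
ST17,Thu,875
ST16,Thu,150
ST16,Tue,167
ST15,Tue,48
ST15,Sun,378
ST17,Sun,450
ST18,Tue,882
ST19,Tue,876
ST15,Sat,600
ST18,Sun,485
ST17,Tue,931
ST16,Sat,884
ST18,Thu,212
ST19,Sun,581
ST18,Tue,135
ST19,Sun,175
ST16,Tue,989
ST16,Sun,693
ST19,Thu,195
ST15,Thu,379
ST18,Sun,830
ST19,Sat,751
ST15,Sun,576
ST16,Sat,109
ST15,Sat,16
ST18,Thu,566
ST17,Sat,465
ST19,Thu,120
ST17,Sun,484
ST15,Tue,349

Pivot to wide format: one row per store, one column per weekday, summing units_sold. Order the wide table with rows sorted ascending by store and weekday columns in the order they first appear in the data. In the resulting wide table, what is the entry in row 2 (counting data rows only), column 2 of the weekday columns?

With rows sorted ascending by store, row 2 is store=ST16. weekday columns in first-appearance order: Tue, Sat, Sun, Thu; column 2 is Sat.
Long rows with store=ST16, weekday=Sat: 884 + 109 = 993.

993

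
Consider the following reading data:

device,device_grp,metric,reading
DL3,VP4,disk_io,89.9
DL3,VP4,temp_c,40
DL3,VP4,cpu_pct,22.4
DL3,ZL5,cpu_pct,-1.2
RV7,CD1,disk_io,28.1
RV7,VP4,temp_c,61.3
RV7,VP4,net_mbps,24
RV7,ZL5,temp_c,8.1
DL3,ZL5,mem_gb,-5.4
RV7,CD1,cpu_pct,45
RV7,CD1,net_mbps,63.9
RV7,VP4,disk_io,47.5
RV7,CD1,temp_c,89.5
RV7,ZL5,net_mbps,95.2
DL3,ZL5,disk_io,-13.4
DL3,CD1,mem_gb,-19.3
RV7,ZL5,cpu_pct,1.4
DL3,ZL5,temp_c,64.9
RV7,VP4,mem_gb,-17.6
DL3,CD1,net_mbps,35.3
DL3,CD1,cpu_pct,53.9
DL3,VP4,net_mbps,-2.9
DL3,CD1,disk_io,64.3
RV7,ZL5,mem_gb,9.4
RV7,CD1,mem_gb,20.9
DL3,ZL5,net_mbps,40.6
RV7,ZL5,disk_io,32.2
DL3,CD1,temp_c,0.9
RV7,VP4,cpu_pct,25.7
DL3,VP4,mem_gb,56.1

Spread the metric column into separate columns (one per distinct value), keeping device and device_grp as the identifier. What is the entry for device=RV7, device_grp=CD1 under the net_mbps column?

Wide layout: rows indexed by device and device_grp, columns are the 5 distinct metric values (disk_io, temp_c, cpu_pct, net_mbps, mem_gb).
Cell (device=RV7, device_grp=CD1, metric=net_mbps) draws from the long row where device=RV7, device_grp=CD1 and metric=net_mbps, which has reading=63.9.

63.9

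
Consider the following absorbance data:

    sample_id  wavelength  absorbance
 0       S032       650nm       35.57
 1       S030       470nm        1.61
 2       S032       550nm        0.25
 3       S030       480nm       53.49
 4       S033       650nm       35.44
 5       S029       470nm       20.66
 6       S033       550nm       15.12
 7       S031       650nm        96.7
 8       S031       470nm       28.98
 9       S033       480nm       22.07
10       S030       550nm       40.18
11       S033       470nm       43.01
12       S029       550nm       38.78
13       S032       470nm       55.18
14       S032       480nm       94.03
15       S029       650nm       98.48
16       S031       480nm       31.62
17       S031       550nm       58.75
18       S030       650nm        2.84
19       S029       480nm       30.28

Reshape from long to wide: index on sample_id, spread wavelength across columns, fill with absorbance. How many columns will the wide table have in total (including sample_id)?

5

1 column for sample_id plus 4 distinct wavelength values → 5 columns.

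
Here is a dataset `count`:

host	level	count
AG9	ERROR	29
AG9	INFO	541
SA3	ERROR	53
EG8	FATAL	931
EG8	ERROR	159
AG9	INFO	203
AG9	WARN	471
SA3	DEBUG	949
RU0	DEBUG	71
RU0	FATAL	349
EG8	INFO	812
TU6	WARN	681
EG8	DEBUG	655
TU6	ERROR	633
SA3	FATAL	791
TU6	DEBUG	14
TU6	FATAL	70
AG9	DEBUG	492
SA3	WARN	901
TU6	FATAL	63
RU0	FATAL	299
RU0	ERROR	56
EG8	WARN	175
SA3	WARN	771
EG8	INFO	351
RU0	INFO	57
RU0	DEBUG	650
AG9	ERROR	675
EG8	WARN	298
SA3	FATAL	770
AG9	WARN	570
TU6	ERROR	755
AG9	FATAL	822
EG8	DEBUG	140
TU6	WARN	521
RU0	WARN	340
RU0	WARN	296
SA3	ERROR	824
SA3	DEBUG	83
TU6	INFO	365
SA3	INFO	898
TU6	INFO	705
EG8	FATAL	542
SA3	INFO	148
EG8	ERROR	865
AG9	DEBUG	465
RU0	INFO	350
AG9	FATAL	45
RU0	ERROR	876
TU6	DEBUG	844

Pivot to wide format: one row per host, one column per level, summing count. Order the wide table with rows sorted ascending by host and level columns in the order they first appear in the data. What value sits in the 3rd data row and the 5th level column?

With rows sorted ascending by host, row 3 is host=RU0. level columns in first-appearance order: ERROR, INFO, FATAL, WARN, DEBUG; column 5 is DEBUG.
Long rows with host=RU0, level=DEBUG: 71 + 650 = 721.

721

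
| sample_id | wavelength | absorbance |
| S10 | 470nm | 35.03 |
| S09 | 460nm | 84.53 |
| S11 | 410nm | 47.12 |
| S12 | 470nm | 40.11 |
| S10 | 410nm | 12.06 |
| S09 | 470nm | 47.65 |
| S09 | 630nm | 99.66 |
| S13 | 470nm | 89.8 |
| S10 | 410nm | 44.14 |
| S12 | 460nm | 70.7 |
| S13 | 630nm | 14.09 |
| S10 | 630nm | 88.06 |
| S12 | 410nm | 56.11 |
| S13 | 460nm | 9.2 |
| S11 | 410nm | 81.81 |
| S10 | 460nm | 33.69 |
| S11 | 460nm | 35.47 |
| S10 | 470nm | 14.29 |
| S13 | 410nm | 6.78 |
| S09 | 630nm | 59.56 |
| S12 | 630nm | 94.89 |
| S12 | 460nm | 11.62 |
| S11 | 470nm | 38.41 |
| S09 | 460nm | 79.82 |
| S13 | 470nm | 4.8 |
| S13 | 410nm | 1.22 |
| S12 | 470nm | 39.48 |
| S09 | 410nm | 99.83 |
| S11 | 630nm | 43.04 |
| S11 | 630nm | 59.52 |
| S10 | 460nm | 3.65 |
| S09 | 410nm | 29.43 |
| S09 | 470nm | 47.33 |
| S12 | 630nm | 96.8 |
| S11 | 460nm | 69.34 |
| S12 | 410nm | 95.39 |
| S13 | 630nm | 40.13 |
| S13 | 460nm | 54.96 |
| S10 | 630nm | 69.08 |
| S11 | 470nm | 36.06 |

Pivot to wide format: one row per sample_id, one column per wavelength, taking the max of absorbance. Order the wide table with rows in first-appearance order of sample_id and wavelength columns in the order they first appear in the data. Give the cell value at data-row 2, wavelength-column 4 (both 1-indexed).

99.66

With rows in first-appearance order of sample_id, row 2 is sample_id=S09. wavelength columns in first-appearance order: 470nm, 460nm, 410nm, 630nm; column 4 is 630nm.
Long rows with sample_id=S09, wavelength=630nm: max(99.66, 59.56) = 99.66.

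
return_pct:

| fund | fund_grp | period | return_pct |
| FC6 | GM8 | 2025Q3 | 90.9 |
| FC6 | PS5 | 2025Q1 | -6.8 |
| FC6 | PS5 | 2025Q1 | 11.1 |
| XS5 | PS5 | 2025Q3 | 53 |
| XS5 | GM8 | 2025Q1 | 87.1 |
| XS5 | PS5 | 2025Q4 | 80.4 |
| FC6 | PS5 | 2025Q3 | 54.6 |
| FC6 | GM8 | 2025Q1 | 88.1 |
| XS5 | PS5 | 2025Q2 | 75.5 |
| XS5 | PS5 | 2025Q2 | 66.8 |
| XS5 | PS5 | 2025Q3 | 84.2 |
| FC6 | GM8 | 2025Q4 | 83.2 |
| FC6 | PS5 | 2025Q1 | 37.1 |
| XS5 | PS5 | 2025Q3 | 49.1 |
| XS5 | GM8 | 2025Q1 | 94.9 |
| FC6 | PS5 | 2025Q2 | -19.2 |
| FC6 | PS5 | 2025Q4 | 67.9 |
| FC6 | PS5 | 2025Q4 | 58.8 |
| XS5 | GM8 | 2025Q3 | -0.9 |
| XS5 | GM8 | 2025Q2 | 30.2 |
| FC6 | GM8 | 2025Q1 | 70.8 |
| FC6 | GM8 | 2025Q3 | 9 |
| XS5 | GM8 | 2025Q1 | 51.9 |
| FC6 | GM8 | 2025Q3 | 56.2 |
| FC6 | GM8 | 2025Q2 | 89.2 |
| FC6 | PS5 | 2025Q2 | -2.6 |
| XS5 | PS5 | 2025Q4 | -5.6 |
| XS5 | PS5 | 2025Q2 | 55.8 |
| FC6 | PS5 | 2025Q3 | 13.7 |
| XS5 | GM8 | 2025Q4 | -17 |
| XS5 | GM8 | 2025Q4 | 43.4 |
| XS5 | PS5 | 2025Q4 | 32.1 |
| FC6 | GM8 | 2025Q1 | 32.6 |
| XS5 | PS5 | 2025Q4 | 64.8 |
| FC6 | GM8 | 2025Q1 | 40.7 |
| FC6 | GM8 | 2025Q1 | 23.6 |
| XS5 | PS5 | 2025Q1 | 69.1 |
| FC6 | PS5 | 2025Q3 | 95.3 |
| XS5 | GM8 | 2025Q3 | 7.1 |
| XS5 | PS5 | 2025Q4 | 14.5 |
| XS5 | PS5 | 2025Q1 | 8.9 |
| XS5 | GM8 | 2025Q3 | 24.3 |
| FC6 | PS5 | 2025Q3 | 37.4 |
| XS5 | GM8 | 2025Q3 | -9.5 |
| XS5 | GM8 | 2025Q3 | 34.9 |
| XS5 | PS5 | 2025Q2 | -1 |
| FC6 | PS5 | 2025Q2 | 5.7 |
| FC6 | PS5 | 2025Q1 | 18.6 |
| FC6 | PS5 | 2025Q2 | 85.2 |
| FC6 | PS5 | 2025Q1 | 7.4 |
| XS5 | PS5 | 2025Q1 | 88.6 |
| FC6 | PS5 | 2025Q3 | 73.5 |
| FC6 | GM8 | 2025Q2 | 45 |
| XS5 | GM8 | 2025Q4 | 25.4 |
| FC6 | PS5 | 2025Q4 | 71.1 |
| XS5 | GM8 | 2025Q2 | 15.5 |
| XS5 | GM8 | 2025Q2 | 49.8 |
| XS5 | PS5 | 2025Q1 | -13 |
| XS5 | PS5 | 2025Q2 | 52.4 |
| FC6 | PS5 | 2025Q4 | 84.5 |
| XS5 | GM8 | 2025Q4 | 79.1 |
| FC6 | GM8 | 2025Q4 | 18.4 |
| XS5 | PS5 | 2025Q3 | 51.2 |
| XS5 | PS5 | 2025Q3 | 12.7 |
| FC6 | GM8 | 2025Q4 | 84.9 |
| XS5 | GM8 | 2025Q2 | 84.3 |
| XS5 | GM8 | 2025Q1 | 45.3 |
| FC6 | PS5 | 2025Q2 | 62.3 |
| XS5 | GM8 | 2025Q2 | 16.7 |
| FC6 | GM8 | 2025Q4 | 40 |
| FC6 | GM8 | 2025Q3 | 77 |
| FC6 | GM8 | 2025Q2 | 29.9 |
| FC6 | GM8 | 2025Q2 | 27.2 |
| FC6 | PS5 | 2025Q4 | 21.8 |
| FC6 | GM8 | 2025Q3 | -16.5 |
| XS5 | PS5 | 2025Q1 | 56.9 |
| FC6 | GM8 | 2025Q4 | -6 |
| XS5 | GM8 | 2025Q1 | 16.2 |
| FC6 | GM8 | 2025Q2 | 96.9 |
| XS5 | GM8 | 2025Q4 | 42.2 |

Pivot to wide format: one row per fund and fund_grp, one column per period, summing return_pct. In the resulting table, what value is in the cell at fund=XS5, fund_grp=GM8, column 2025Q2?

196.5

Rows with fund=XS5, fund_grp=GM8 and period=2025Q2: return_pct values are 30.2, 15.5, 49.8, 84.3, 16.7.
30.2 + 15.5 + 49.8 + 84.3 + 16.7 = 196.5.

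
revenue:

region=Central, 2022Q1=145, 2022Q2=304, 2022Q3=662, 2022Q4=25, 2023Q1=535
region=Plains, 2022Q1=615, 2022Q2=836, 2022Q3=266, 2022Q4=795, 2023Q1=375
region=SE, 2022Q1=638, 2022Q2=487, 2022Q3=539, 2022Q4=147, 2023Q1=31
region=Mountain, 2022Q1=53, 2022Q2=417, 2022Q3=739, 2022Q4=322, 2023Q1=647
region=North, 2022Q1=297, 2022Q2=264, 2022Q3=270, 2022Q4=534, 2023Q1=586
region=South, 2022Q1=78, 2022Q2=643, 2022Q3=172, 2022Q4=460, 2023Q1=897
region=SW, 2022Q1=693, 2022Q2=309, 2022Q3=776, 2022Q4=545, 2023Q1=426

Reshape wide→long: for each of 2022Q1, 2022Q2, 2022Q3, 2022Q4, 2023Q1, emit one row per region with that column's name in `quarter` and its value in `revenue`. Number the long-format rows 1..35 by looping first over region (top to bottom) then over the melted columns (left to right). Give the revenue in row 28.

172

35 rows total (7 × 5). Row 28: index ⌊(28-1)/5⌋ = 5 into region → South; (28-1) mod 5 = 2 into the melted columns → 2022Q3.
So row 28 is (South, 2022Q3, 172); revenue = 172.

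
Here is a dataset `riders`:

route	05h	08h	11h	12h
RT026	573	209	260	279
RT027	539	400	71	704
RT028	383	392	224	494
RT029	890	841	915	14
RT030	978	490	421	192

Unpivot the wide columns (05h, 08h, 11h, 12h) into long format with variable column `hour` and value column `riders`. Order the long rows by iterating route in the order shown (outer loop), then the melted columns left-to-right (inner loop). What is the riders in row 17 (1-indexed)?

20 rows total (5 × 4). Row 17: index ⌊(17-1)/4⌋ = 4 into route → RT030; (17-1) mod 4 = 0 into the melted columns → 05h.
So row 17 is (RT030, 05h, 978); riders = 978.

978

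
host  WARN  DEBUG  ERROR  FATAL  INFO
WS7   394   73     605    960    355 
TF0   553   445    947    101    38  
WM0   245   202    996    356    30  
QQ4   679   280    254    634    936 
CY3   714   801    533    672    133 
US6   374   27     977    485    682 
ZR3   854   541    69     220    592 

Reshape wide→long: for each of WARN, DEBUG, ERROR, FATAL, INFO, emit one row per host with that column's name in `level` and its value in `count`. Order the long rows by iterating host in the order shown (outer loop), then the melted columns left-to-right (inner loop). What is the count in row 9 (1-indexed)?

101

35 rows total (7 × 5). Row 9: index ⌊(9-1)/5⌋ = 1 into host → TF0; (9-1) mod 5 = 3 into the melted columns → FATAL.
So row 9 is (TF0, FATAL, 101); count = 101.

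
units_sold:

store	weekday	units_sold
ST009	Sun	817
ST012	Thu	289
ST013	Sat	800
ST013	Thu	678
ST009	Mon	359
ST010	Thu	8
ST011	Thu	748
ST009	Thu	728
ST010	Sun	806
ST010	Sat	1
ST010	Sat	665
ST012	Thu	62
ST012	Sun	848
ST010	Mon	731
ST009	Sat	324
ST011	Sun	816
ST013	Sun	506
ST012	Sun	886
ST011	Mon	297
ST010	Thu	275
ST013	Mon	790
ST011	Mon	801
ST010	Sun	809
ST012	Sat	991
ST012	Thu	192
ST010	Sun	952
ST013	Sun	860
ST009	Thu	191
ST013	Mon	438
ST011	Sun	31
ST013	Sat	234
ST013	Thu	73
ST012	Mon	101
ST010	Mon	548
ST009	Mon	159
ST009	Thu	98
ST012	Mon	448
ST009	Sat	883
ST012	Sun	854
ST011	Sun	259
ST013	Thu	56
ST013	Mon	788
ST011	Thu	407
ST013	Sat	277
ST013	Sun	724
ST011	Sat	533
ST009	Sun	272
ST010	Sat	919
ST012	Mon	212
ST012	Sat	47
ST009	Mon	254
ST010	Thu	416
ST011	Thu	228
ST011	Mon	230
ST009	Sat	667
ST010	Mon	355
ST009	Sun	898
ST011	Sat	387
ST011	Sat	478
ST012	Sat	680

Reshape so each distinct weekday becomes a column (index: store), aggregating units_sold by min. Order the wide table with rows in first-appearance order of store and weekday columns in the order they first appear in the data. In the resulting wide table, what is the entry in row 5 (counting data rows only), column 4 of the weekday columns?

With rows in first-appearance order of store, row 5 is store=ST011. weekday columns in first-appearance order: Sun, Thu, Sat, Mon; column 4 is Mon.
Long rows with store=ST011, weekday=Mon: min(297, 801, 230) = 230.

230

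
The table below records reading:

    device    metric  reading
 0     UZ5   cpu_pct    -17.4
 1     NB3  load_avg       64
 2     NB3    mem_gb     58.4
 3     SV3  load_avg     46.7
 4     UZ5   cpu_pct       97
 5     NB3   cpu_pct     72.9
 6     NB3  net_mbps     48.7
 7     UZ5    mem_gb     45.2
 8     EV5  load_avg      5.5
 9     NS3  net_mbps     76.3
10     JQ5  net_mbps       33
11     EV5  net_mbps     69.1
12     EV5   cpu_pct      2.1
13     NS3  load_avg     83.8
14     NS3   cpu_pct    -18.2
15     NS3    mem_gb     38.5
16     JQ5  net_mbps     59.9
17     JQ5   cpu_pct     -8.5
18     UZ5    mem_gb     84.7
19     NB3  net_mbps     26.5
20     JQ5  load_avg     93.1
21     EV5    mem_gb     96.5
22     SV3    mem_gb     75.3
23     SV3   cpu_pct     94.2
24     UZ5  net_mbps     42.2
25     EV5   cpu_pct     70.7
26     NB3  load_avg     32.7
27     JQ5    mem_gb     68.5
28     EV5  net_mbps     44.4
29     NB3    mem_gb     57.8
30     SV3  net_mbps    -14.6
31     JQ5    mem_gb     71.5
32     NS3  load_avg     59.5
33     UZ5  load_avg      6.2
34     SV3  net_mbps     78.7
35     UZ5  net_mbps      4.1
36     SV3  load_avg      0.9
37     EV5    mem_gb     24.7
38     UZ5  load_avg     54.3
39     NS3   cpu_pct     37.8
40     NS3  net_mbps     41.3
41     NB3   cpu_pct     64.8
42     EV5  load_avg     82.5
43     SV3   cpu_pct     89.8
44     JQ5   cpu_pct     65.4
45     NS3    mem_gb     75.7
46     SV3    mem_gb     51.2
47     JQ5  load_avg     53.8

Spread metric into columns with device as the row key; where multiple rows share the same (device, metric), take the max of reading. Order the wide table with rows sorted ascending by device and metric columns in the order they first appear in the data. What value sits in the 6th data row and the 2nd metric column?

With rows sorted ascending by device, row 6 is device=UZ5. metric columns in first-appearance order: cpu_pct, load_avg, mem_gb, net_mbps; column 2 is load_avg.
Long rows with device=UZ5, metric=load_avg: max(6.2, 54.3) = 54.3.

54.3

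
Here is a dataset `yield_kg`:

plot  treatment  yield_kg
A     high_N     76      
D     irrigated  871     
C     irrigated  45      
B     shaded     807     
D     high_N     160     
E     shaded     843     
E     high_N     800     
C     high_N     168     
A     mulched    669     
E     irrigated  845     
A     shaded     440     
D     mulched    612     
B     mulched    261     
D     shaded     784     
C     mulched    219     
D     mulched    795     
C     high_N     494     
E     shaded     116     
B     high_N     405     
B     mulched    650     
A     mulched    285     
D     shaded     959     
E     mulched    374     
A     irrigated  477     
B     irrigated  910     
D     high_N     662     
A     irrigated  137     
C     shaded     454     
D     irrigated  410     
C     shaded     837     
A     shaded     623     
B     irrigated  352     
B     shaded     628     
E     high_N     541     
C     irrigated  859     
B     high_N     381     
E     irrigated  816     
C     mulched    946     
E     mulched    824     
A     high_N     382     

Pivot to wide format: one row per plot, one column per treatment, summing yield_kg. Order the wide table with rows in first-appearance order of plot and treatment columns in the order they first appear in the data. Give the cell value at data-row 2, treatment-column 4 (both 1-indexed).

With rows in first-appearance order of plot, row 2 is plot=D. treatment columns in first-appearance order: high_N, irrigated, shaded, mulched; column 4 is mulched.
Long rows with plot=D, treatment=mulched: 612 + 795 = 1407.

1407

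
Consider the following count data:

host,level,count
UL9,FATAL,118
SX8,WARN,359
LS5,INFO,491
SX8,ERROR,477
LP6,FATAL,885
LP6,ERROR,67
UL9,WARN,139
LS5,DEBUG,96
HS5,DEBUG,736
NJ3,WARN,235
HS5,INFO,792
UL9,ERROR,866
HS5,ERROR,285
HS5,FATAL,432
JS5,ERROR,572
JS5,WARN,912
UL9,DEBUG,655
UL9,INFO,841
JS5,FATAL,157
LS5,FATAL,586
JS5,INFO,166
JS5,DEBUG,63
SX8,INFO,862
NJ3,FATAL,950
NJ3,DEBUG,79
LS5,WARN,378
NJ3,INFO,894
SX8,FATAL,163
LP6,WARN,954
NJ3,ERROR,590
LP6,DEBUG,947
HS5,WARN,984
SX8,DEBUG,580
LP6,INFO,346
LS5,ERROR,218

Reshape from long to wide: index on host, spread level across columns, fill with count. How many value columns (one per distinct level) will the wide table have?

5

5 distinct level values: FATAL, DEBUG, ERROR, WARN, INFO.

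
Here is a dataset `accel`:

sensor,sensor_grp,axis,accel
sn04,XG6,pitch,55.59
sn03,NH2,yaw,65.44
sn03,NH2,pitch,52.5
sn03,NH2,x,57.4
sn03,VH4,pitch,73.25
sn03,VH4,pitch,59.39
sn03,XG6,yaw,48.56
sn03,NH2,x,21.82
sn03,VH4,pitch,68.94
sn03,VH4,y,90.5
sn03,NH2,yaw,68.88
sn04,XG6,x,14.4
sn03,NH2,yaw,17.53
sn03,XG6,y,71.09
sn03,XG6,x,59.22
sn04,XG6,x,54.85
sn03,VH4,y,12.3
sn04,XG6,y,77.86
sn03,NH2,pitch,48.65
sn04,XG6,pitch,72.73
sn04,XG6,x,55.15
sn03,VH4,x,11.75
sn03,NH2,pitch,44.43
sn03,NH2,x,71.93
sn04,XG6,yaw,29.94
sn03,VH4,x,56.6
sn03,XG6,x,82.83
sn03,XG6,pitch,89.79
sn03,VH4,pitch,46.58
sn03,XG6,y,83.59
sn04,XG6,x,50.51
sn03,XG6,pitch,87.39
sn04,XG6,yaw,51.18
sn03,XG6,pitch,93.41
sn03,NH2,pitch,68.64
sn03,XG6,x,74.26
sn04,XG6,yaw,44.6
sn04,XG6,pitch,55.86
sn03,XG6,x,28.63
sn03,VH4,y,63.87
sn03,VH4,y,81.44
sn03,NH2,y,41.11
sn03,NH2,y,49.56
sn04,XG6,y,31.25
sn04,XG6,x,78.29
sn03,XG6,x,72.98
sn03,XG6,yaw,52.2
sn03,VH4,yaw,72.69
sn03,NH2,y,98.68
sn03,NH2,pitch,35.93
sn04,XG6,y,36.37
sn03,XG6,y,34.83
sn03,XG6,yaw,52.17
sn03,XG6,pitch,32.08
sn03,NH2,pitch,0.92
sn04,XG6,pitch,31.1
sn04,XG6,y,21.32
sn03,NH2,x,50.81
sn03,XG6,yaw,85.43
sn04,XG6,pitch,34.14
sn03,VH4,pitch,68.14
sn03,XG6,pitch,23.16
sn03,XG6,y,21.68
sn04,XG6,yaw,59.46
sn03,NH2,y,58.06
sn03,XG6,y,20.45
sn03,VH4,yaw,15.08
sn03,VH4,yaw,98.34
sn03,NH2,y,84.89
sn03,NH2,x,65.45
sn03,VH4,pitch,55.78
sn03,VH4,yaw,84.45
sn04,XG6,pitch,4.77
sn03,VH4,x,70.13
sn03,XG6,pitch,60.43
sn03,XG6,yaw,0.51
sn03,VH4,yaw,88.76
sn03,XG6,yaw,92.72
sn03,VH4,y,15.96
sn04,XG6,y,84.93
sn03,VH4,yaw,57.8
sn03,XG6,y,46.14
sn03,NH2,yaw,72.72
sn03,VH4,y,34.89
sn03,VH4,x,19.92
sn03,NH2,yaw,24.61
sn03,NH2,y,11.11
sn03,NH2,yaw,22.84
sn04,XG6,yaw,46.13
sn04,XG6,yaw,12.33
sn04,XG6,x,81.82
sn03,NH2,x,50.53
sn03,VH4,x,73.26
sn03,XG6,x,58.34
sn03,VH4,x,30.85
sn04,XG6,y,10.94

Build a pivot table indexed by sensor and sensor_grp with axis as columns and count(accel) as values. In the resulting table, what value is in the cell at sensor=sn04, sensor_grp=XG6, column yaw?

6

Rows with sensor=sn04, sensor_grp=XG6 and axis=yaw: accel values are 29.94, 51.18, 44.6, 59.46, 46.13, 12.33.
6 rows match — count = 6.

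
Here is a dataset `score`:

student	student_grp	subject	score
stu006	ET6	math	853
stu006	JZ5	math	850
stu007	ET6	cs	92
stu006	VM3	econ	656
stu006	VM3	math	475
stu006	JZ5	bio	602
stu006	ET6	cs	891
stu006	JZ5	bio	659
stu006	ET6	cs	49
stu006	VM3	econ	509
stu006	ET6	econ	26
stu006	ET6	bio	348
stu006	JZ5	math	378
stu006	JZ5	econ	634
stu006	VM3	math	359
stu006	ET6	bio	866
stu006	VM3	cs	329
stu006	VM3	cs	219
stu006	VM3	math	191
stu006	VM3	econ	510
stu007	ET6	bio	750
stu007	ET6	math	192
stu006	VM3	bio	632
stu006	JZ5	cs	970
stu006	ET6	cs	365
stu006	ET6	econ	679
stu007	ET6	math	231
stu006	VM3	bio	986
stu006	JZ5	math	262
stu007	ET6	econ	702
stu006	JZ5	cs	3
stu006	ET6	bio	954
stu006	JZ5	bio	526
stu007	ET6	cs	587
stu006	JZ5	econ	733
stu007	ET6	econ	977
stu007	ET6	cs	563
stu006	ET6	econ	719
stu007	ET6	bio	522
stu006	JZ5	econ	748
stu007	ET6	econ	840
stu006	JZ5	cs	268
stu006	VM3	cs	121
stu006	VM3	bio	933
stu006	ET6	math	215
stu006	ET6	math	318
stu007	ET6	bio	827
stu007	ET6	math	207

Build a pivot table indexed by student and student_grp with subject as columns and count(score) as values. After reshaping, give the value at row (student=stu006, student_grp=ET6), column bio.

Rows with student=stu006, student_grp=ET6 and subject=bio: score values are 348, 866, 954.
3 rows match — count = 3.

3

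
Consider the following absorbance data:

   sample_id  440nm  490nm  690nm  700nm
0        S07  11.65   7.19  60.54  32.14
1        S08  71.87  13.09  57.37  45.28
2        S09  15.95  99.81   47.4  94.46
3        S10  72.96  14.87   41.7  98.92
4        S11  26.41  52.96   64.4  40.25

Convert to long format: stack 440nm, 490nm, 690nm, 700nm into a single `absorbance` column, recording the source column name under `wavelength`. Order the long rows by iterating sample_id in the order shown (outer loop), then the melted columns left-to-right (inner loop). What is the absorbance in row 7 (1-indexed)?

20 rows total (5 × 4). Row 7: index ⌊(7-1)/4⌋ = 1 into sample_id → S08; (7-1) mod 4 = 2 into the melted columns → 690nm.
So row 7 is (S08, 690nm, 57.37); absorbance = 57.37.

57.37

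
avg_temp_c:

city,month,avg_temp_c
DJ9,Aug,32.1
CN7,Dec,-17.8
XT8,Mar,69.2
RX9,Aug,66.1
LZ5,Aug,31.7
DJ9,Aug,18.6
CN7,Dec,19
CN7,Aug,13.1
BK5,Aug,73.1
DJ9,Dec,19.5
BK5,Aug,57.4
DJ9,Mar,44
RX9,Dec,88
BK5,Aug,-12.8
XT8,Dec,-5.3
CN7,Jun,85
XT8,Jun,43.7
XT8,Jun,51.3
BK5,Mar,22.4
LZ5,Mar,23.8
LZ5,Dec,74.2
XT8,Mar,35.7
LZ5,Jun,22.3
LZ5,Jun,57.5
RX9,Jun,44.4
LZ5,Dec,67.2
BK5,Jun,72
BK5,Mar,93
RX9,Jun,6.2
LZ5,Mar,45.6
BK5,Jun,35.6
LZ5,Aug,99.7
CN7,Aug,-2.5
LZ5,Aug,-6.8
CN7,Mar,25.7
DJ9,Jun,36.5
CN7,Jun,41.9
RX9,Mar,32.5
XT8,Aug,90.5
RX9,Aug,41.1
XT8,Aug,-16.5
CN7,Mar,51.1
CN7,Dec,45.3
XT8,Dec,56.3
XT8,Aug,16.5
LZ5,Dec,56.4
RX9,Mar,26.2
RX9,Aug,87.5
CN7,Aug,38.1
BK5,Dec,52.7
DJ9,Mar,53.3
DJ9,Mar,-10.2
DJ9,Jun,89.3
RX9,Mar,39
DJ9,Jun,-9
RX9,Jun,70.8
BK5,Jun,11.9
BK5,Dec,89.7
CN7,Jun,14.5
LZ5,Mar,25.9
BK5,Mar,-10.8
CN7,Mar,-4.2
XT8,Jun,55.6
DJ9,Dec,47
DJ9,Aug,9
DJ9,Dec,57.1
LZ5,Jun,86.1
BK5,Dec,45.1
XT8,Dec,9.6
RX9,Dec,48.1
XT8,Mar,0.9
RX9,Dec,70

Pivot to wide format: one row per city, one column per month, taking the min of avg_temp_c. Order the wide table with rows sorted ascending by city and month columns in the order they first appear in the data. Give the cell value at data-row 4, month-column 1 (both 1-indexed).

With rows sorted ascending by city, row 4 is city=LZ5. month columns in first-appearance order: Aug, Dec, Mar, Jun; column 1 is Aug.
Long rows with city=LZ5, month=Aug: min(31.7, 99.7, -6.8) = -6.8.

-6.8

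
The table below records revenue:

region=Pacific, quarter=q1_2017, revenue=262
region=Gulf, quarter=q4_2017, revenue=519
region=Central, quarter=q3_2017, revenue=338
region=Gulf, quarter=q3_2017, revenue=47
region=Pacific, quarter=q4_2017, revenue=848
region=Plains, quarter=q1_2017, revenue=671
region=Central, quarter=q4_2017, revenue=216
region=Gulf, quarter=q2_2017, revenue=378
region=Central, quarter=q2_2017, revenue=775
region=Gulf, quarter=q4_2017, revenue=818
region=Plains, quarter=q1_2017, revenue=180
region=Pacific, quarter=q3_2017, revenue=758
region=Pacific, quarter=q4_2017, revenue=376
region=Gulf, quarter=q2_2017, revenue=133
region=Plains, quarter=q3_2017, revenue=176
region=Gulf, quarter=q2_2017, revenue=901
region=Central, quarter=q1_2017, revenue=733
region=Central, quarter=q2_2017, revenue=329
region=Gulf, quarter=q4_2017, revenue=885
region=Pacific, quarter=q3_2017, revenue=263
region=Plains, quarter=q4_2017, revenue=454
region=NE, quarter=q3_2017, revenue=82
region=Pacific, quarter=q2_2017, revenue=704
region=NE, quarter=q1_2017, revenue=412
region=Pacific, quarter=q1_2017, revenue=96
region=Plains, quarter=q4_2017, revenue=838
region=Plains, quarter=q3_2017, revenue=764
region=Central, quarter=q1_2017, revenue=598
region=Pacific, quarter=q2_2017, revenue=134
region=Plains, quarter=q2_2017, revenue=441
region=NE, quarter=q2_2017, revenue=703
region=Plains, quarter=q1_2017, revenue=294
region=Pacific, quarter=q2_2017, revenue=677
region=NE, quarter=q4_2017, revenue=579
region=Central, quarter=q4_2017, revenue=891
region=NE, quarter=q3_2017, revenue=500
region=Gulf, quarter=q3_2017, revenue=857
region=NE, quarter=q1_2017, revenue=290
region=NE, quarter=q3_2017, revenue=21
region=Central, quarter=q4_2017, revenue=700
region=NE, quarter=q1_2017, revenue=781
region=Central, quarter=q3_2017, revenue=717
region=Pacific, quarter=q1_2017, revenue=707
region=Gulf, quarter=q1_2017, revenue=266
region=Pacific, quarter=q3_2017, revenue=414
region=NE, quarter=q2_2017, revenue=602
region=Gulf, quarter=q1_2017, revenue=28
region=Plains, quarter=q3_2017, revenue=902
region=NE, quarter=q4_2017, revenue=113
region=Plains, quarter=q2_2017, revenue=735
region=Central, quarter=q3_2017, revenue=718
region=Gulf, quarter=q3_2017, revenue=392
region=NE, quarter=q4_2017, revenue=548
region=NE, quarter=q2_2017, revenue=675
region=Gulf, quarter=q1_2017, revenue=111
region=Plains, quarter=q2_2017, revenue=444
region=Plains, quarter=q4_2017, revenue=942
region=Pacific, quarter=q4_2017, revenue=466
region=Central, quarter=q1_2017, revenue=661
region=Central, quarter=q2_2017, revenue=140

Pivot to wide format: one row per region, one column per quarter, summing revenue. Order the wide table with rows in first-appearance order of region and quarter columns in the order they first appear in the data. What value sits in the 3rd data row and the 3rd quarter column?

1773

With rows in first-appearance order of region, row 3 is region=Central. quarter columns in first-appearance order: q1_2017, q4_2017, q3_2017, q2_2017; column 3 is q3_2017.
Long rows with region=Central, quarter=q3_2017: 338 + 717 + 718 = 1773.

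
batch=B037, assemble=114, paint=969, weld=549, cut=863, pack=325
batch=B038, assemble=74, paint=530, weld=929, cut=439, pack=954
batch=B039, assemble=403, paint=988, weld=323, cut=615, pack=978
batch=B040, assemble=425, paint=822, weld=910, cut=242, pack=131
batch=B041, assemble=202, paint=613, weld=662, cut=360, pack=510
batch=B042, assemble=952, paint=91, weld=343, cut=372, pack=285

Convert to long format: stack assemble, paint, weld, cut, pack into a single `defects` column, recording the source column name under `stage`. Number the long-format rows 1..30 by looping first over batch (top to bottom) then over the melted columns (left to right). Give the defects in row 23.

30 rows total (6 × 5). Row 23: index ⌊(23-1)/5⌋ = 4 into batch → B041; (23-1) mod 5 = 2 into the melted columns → weld.
So row 23 is (B041, weld, 662); defects = 662.

662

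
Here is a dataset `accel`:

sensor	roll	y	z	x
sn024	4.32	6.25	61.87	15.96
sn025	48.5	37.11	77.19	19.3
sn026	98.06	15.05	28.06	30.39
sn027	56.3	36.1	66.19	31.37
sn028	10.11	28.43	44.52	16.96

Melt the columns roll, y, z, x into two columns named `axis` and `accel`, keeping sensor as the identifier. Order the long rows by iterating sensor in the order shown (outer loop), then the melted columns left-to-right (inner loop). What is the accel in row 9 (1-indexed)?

98.06

20 rows total (5 × 4). Row 9: index ⌊(9-1)/4⌋ = 2 into sensor → sn026; (9-1) mod 4 = 0 into the melted columns → roll.
So row 9 is (sn026, roll, 98.06); accel = 98.06.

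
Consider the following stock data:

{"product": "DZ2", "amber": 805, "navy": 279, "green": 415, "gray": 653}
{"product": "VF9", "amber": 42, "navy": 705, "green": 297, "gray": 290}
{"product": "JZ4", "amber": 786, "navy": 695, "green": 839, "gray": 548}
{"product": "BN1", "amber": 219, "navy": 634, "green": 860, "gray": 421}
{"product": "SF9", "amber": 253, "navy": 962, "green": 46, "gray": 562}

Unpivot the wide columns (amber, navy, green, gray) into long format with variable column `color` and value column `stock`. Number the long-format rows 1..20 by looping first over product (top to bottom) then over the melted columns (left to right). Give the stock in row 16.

421

20 rows total (5 × 4). Row 16: index ⌊(16-1)/4⌋ = 3 into product → BN1; (16-1) mod 4 = 3 into the melted columns → gray.
So row 16 is (BN1, gray, 421); stock = 421.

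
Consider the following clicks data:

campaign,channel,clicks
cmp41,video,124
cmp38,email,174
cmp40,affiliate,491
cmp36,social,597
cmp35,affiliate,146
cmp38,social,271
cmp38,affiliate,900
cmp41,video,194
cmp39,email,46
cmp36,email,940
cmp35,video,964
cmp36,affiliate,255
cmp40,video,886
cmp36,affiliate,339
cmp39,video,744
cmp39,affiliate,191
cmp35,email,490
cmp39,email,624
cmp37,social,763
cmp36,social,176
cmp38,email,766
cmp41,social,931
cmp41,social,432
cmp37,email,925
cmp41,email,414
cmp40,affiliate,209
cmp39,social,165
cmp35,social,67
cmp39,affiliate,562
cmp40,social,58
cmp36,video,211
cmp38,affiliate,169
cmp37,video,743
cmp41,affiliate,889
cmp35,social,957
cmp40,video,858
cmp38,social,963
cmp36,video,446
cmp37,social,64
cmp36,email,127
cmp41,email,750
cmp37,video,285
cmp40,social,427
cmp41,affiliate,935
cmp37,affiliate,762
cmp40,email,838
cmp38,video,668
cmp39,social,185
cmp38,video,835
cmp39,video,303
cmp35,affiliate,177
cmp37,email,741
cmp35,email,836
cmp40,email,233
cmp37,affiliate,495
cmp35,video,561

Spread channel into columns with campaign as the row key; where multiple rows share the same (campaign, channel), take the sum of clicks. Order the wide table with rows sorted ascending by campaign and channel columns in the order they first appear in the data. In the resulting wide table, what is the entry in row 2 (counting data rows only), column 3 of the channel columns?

594

With rows sorted ascending by campaign, row 2 is campaign=cmp36. channel columns in first-appearance order: video, email, affiliate, social; column 3 is affiliate.
Long rows with campaign=cmp36, channel=affiliate: 255 + 339 = 594.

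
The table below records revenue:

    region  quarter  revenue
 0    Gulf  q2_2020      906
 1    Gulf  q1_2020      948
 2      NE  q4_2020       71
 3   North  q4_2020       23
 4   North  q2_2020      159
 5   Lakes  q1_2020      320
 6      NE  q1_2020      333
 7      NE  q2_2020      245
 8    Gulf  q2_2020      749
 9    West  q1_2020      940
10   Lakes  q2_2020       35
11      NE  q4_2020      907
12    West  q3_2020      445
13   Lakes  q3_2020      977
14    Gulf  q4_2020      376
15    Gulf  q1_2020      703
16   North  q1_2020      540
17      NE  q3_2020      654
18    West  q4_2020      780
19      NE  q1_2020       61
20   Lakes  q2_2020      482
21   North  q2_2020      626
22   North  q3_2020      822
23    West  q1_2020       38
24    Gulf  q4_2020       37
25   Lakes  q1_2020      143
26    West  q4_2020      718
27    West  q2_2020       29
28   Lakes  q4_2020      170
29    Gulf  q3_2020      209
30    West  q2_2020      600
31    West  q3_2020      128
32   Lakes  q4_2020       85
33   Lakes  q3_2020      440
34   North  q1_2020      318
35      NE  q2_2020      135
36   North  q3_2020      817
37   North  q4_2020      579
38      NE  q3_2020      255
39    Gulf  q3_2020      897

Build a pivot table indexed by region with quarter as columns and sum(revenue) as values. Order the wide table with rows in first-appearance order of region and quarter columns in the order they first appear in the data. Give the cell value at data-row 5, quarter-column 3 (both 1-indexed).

With rows in first-appearance order of region, row 5 is region=West. quarter columns in first-appearance order: q2_2020, q1_2020, q4_2020, q3_2020; column 3 is q4_2020.
Long rows with region=West, quarter=q4_2020: 780 + 718 = 1498.

1498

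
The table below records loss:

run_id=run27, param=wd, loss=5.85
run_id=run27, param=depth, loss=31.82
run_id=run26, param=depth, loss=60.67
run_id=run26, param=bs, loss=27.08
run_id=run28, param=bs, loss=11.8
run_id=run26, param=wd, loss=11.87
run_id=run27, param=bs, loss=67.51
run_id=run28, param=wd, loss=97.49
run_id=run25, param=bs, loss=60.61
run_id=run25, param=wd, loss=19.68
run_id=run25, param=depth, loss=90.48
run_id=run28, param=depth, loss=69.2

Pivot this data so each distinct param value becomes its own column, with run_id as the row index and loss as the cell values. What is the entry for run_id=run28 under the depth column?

Wide layout: rows indexed by run_id, columns are the 3 distinct param values (wd, depth, bs).
Cell (run_id=run28, param=depth) draws from the long row where run_id=run28 and param=depth, which has loss=69.2.

69.2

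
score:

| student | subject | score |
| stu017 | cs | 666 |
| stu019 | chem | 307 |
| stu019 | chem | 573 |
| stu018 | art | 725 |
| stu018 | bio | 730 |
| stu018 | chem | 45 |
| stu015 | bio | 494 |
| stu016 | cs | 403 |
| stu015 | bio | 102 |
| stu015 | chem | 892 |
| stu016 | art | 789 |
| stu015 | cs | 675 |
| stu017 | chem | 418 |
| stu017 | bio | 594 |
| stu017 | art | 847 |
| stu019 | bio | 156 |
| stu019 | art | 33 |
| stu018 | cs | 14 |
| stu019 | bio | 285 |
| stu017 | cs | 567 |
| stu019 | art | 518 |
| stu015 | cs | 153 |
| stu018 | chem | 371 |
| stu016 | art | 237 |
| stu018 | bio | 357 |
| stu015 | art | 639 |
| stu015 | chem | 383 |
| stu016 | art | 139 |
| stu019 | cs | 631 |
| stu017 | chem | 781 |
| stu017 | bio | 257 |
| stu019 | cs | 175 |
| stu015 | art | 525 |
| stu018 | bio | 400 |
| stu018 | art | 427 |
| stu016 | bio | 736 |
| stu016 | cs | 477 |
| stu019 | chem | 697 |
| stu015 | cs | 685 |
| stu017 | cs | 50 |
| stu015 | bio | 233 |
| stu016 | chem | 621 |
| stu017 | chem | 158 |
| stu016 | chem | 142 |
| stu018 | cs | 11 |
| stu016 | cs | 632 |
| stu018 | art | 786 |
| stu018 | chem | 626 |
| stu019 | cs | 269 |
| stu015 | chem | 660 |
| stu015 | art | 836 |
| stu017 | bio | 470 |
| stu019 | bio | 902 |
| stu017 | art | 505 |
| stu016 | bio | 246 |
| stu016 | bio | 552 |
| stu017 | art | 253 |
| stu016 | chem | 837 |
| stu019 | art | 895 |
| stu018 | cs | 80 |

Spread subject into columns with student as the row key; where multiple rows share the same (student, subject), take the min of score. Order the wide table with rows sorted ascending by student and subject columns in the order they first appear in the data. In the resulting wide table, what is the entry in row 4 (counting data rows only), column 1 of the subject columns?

11

With rows sorted ascending by student, row 4 is student=stu018. subject columns in first-appearance order: cs, chem, art, bio; column 1 is cs.
Long rows with student=stu018, subject=cs: min(14, 11, 80) = 11.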